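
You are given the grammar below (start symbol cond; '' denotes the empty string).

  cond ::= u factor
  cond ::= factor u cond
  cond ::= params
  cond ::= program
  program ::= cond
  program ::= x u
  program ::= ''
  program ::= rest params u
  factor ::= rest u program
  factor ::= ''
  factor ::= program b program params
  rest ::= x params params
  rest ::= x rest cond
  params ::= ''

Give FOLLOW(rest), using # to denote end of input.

In program ::= rest params u: add FIRST(params u) = { u }.
In factor ::= rest u program: add FIRST(u program) = { u }.
In rest ::= x rest cond: add FIRST(cond)\{''} = { b, u, x }.
  Since cond is nullable, also add FOLLOW(rest) = { b, u, x }.
Union: FOLLOW(rest) = { b, u, x }.

{ b, u, x }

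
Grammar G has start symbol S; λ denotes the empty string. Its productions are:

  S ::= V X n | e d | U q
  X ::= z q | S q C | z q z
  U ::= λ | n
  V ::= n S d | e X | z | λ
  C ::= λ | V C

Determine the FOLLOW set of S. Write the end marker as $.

S is the start symbol, so $ ∈ FOLLOW(S).
In X ::= S q C: add FIRST(q C) = { q }.
In V ::= n S d: add FIRST(d) = { d }.
Union: FOLLOW(S) = { $, d, q }.

{ $, d, q }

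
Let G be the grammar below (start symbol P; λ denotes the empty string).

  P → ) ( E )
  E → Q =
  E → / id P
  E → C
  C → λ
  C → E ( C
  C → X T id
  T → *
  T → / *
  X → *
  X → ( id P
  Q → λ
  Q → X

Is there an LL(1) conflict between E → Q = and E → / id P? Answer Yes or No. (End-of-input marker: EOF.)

FIRST(Q =) = { (, *, = } and FIRST(/ id P) = { / }.
The FIRST sets are disjoint and neither alternative is nullable — no conflict.

No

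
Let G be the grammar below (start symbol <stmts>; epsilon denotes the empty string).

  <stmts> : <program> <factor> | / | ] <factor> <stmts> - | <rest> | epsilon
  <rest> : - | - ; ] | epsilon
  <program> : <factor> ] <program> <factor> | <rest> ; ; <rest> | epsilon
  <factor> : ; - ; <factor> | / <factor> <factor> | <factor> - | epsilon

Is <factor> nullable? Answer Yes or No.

<factor> has an epsilon-production, so <factor> ⇒ epsilon.

Yes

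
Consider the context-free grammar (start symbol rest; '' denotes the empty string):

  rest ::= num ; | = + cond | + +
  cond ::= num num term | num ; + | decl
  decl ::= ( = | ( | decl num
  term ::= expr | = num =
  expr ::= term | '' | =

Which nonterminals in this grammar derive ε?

Directly nullable (have an ''-production): expr.
term ::= expr with every symbol nullable, so term is nullable.
No other nonterminal has a production whose RHS symbols are all nullable.

{ expr, term }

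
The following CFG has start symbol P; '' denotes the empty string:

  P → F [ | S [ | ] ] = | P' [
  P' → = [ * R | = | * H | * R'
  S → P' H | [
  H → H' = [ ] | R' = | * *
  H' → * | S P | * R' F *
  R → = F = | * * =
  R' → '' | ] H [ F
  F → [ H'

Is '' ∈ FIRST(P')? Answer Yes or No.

No

Nullable nonterminals: R'.
No production of P' has an RHS whose symbols are all nullable, so P' is not nullable.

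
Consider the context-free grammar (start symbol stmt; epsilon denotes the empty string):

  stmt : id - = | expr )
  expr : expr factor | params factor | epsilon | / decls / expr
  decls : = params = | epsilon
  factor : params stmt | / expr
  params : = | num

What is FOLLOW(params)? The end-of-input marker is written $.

{ ), /, =, id, num }

In expr : params factor: add FIRST(factor) = { /, =, num }.
In decls : = params =: add FIRST(=) = { = }.
In factor : params stmt: add FIRST(stmt) = { ), /, =, id, num }.
Union: FOLLOW(params) = { ), /, =, id, num }.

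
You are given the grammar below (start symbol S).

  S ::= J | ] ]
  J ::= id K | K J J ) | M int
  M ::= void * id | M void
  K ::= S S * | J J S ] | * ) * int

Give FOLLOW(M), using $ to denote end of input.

In J ::= M int: add FIRST(int) = { int }.
In M ::= M void: add FIRST(void) = { void }.
Union: FOLLOW(M) = { int, void }.

{ int, void }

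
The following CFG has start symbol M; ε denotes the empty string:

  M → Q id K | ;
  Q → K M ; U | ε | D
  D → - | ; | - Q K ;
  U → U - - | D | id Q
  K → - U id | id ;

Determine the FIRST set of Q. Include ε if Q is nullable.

From Q → K M ; U: add FIRST(K) = { -, id }.
Q → ε contributes ε.
From Q → D: add FIRST(D) = { -, ; }.
Union: FIRST(Q) = { -, ;, id, ε }.

{ -, ;, id, ε }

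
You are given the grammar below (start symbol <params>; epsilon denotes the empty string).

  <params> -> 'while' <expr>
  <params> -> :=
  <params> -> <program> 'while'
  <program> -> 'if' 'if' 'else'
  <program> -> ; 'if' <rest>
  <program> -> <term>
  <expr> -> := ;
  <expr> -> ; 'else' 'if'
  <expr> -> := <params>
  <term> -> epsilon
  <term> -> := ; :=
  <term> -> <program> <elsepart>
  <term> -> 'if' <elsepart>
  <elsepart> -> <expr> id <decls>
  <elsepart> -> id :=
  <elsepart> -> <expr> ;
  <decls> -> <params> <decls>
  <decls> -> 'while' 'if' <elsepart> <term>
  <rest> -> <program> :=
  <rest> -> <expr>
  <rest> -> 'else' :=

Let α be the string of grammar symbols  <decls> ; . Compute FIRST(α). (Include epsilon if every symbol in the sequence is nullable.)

{ 'if', 'while', :=, ;, id }

Add FIRST(<decls>) = { 'if', 'while', :=, ;, id }; <decls> is not nullable, stop.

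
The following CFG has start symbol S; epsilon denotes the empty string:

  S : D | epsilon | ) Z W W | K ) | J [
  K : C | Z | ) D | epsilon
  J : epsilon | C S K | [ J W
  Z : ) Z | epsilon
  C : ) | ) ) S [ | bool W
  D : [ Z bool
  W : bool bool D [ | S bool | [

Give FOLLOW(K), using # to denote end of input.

{ ), [, bool }

In S : K ): add FIRST()) = { ) }.
In J : C S K: K is at the end, add FOLLOW(J) = { ), [, bool }.
Union: FOLLOW(K) = { ), [, bool }.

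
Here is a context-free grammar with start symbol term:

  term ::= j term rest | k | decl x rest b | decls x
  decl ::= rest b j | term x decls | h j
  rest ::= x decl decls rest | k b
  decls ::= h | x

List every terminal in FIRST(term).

term ::= j term rest contributes {j}.
term ::= k contributes {k}.
From term ::= decl x rest b: add FIRST(decl) = { h, j, k, x }.
From term ::= decls x: add FIRST(decls) = { h, x }.
Union: FIRST(term) = { h, j, k, x }.

{ h, j, k, x }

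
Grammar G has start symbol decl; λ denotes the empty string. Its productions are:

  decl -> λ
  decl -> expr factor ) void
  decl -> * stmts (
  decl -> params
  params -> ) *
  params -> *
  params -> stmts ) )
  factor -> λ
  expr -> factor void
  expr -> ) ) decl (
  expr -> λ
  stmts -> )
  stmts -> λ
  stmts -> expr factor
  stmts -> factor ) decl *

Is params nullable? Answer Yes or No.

Nullable nonterminals: decl, expr, factor, stmts.
No production of params has an RHS whose symbols are all nullable, so params is not nullable.

No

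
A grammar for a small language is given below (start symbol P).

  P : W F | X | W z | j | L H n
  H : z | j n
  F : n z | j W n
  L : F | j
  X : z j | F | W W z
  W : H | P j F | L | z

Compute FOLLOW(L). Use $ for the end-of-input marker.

In P : L H n: add FIRST(H n) = { j, z }.
In W : L: L is at the end, add FOLLOW(W) = { j, n, z }.
Union: FOLLOW(L) = { j, n, z }.

{ j, n, z }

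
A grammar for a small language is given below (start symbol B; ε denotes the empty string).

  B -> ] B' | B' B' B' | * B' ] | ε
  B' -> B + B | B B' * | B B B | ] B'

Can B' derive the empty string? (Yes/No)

Yes

B' -> B B B and each of B, B, B is nullable, so B' ⇒* ε.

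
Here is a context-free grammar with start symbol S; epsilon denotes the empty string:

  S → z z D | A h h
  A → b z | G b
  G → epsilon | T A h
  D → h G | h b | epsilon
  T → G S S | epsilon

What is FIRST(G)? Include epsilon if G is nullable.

{ b, z, epsilon }

G → epsilon contributes epsilon.
From G → T A h: T nullable, take FIRST(T) ∪ FIRST(A) = { b, z }.
Union: FIRST(G) = { b, z, epsilon }.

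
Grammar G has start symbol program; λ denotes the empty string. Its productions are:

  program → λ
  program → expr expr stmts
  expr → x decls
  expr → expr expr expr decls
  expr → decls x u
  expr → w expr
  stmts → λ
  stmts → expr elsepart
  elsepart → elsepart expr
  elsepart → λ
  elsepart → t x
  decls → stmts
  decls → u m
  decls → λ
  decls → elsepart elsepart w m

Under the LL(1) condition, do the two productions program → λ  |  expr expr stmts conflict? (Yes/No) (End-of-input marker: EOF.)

FIRST(λ) = { λ } and FIRST(expr expr stmts) = { t, u, w, x }.
The first is nullable but FOLLOW(program) = { EOF } is disjoint from FIRST of the second.

No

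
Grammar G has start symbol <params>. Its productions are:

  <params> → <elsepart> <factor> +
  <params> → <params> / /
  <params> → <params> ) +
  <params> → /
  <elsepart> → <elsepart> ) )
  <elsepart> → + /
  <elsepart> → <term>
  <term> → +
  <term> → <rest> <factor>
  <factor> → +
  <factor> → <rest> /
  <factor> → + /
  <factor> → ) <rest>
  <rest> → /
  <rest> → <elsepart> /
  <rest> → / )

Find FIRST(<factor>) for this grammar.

{ ), +, / }

<factor> → + contributes {+}.
From <factor> → <rest> /: add FIRST(<rest>) = { +, / }.
<factor> → + / contributes {+}.
<factor> → ) <rest> contributes {)}.
Union: FIRST(<factor>) = { ), +, / }.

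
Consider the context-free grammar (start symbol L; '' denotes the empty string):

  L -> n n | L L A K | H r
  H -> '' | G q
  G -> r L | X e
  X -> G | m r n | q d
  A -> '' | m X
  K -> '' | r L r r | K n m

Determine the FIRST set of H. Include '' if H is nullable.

H -> '' contributes ''.
From H -> G q: add FIRST(G) = { m, q, r }.
Union: FIRST(H) = { m, q, r, '' }.

{ m, q, r, '' }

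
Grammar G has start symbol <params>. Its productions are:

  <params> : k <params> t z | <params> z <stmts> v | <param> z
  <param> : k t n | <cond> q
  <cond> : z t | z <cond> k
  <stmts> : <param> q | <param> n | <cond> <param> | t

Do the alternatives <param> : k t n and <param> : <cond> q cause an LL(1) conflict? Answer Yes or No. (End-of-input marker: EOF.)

No

FIRST(k t n) = { k } and FIRST(<cond> q) = { z }.
The FIRST sets are disjoint and neither alternative is nullable — no conflict.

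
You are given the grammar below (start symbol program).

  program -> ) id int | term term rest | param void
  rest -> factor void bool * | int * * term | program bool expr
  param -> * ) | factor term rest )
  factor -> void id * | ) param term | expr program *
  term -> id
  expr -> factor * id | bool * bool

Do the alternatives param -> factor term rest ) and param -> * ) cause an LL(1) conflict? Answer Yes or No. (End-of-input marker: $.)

FIRST(factor term rest )) = { ), bool, void } and FIRST(* )) = { * }.
The FIRST sets are disjoint and neither alternative is nullable — no conflict.

No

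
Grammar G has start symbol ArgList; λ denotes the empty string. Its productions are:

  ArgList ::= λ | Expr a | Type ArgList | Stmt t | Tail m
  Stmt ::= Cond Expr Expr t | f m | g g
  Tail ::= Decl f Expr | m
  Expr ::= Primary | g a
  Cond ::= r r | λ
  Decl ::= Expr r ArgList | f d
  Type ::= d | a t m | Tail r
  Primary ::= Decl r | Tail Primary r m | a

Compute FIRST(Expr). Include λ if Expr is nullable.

{ a, f, g, m }

From Expr ::= Primary: add FIRST(Primary) = { a, f, g, m }.
Expr ::= g a contributes {g}.
Union: FIRST(Expr) = { a, f, g, m }.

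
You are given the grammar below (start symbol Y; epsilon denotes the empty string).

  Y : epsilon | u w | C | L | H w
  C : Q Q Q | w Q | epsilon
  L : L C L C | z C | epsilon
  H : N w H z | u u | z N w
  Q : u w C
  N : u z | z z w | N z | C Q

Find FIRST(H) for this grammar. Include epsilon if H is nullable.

{ u, w, z }

From H : N w H z: add FIRST(N) = { u, w, z }.
H : u u contributes {u}.
H : z N w contributes {z}.
Union: FIRST(H) = { u, w, z }.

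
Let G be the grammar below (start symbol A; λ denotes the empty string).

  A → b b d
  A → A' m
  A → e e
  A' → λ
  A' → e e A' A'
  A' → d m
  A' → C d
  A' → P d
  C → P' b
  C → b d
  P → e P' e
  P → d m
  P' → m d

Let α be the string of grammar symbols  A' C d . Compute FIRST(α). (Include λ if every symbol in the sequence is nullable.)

{ b, d, e, m }

Add FIRST(A')\{λ} = { b, d, e, m }; A' is nullable, continue.
Add FIRST(C) = { b, m }; C is not nullable, stop.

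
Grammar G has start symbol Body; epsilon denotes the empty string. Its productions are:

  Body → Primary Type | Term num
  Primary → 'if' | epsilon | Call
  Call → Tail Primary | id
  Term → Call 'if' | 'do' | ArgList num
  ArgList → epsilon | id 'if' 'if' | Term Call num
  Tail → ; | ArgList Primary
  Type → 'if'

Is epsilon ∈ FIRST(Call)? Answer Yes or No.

Yes

Call → Tail Primary and each of Tail, Primary is nullable, so Call ⇒* epsilon.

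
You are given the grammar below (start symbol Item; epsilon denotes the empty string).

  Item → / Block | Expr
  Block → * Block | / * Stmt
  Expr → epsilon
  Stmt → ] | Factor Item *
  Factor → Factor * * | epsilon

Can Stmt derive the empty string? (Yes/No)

Nullable nonterminals: Expr, Factor, Item.
No production of Stmt has an RHS whose symbols are all nullable, so Stmt is not nullable.

No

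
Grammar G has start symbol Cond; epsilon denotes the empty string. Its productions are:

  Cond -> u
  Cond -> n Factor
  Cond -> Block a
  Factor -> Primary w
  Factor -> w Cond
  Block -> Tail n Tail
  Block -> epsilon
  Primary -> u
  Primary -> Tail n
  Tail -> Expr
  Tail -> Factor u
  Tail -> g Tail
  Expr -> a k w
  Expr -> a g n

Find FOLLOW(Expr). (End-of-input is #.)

{ a, n }

In Tail -> Expr: Expr is at the end, add FOLLOW(Tail) = { a, n }.
Union: FOLLOW(Expr) = { a, n }.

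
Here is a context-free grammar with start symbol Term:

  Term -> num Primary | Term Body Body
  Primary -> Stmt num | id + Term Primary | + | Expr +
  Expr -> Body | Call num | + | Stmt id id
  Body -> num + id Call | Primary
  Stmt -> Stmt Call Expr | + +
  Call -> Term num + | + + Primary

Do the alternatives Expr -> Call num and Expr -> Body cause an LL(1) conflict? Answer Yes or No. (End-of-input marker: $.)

Yes

FIRST(Call num) = { +, num } and FIRST(Body) = { +, id, num }.
Both contain +, so the two alternatives are not disjoint — LL(1) conflict.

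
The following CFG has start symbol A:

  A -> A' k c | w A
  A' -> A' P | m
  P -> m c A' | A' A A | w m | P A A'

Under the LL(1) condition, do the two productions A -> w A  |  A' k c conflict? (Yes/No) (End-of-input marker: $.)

No

FIRST(w A) = { w } and FIRST(A' k c) = { m }.
The FIRST sets are disjoint and neither alternative is nullable — no conflict.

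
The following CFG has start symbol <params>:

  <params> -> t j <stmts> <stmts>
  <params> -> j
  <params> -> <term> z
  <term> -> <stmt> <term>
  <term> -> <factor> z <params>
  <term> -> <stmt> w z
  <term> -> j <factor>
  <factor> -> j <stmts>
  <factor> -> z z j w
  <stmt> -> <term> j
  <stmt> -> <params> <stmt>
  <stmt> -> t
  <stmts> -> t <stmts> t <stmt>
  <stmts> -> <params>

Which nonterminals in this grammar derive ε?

No nonterminal has an empty production or an RHS whose symbols are all nullable.

{ } (none)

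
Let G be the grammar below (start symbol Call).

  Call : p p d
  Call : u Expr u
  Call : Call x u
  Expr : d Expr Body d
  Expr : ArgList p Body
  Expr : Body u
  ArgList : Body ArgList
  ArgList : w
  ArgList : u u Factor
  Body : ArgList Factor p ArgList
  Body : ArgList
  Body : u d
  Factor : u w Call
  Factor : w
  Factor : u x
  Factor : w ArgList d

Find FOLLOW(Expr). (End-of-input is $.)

In Call : u Expr u: add FIRST(u) = { u }.
In Expr : d Expr Body d: add FIRST(Body d) = { u, w }.
Union: FOLLOW(Expr) = { u, w }.

{ u, w }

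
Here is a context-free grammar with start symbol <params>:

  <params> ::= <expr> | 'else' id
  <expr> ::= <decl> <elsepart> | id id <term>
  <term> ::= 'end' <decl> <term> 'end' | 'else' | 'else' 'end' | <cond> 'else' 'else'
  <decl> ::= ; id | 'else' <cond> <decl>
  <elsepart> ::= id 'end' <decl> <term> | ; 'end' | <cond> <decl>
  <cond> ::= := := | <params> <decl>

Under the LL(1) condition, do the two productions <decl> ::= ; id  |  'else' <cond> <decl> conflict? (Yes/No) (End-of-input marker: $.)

No

FIRST(; id) = { ; } and FIRST('else' <cond> <decl>) = { 'else' }.
The FIRST sets are disjoint and neither alternative is nullable — no conflict.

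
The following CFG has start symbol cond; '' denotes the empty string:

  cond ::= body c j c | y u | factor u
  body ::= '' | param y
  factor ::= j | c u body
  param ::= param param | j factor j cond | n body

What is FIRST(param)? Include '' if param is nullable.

{ j, n }

From param ::= param param: add FIRST(param) = { j, n }.
param ::= j factor j cond contributes {j}.
param ::= n body contributes {n}.
Union: FIRST(param) = { j, n }.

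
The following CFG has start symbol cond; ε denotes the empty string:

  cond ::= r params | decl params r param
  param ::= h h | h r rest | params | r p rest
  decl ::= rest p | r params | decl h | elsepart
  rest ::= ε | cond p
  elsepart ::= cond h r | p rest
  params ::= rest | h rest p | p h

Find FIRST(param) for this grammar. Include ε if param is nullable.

{ h, p, r, ε }

param ::= h h contributes {h}.
param ::= h r rest contributes {h}.
From param ::= params: add FIRST(params) = { h, p, r, ε } (including ε since params is nullable).
param ::= r p rest contributes {r}.
Union: FIRST(param) = { h, p, r, ε }.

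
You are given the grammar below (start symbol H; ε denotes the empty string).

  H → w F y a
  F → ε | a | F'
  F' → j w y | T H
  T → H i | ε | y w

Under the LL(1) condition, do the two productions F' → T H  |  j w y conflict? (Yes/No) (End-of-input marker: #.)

No

FIRST(T H) = { w, y } and FIRST(j w y) = { j }.
The FIRST sets are disjoint and neither alternative is nullable — no conflict.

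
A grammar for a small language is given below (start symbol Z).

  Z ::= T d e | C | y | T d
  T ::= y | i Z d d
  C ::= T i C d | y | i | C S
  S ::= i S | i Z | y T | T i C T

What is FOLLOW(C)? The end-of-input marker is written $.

{ $, d, i, y }

In Z ::= C: C is at the end, add FOLLOW(Z) = { $, d, i, y }.
In C ::= T i C d: add FIRST(d) = { d }.
In C ::= C S: add FIRST(S) = { i, y }.
In S ::= T i C T: add FIRST(T) = { i, y }.
Union: FOLLOW(C) = { $, d, i, y }.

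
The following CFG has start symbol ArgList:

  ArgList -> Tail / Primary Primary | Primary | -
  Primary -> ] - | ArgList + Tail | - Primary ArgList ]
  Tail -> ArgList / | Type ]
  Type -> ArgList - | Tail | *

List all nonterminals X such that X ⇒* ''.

{ } (none)

No nonterminal has an empty production or an RHS whose symbols are all nullable.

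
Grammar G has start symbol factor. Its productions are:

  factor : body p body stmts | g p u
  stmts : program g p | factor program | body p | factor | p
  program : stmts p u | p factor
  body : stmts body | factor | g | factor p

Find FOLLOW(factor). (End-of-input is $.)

factor is the start symbol, so $ ∈ FOLLOW(factor).
In stmts : factor program: add FIRST(program) = { g, p }.
In stmts : factor: factor is at the end, add FOLLOW(stmts) = { $, g, p }.
In program : p factor: factor is at the end, add FOLLOW(program) = { $, g, p }.
In body : factor: factor is at the end, add FOLLOW(body) = { g, p }.
In body : factor p: add FIRST(p) = { p }.
Union: FOLLOW(factor) = { $, g, p }.

{ $, g, p }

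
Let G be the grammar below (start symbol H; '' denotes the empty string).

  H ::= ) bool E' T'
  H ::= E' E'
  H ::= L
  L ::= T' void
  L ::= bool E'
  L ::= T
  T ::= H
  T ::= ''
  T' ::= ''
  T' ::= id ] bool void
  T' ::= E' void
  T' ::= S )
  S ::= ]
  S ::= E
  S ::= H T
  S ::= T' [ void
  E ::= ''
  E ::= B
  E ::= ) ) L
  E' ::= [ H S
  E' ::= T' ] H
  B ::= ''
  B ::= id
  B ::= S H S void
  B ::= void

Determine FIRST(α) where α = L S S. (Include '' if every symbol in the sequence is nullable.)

Add FIRST(L)\{''} = { ), [, ], bool, id, void }; L is nullable, continue.
Add FIRST(S)\{''} = { ), [, ], bool, id, void }; S is nullable, continue.
Add FIRST(S)\{''} = { ), [, ], bool, id, void }; S is nullable, continue.
Every symbol is nullable, so include ''.

{ ), [, ], bool, id, void, '' }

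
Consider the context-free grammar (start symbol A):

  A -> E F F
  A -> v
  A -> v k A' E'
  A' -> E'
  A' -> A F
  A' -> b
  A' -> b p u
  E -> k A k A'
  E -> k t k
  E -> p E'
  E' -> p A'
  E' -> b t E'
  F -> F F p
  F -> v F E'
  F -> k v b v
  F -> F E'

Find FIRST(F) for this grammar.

{ k, v }

From F -> F F p: add FIRST(F) = { k, v }.
F -> v F E' contributes {v}.
F -> k v b v contributes {k}.
From F -> F E': add FIRST(F) = { k, v }.
Union: FIRST(F) = { k, v }.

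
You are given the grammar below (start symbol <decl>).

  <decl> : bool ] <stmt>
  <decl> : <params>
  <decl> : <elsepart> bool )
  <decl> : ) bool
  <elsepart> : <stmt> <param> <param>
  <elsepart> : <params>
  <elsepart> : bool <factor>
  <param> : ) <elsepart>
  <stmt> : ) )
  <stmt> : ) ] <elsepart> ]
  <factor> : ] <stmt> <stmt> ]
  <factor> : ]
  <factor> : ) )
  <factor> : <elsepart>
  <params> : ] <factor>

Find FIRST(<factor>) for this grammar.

{ ), ], bool }

<factor> : ] <stmt> <stmt> ] contributes {]}.
<factor> : ] contributes {]}.
<factor> : ) ) contributes {)}.
From <factor> : <elsepart>: add FIRST(<elsepart>) = { ), ], bool }.
Union: FIRST(<factor>) = { ), ], bool }.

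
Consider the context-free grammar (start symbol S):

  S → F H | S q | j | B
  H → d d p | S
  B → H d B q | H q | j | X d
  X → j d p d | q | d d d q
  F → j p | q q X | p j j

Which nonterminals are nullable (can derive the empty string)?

{ } (none)

No nonterminal has an empty production or an RHS whose symbols are all nullable.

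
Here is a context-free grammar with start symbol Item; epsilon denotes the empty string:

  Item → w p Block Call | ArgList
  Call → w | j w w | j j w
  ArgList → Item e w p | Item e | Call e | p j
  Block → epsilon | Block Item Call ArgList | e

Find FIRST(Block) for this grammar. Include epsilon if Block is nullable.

{ e, j, p, w, epsilon }

Block → epsilon contributes epsilon.
From Block → Block Item Call ArgList: Block nullable, take FIRST(Block) ∪ FIRST(Item) = { e, j, p, w }.
Block → e contributes {e}.
Union: FIRST(Block) = { e, j, p, w, epsilon }.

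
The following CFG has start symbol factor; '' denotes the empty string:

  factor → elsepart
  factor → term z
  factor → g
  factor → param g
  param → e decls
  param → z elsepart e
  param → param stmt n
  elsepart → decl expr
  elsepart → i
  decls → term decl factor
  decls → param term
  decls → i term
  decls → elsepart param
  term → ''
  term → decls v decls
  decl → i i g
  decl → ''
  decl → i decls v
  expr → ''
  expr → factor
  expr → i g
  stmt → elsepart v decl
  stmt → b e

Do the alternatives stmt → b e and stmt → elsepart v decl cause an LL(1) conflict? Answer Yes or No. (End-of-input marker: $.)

FIRST(b e) = { b } and FIRST(elsepart v decl) = { e, g, i, v, z }.
The FIRST sets are disjoint and neither alternative is nullable — no conflict.

No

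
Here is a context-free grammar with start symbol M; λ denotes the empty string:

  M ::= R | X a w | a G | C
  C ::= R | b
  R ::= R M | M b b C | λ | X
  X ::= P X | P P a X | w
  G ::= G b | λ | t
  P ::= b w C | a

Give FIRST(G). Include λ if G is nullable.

{ b, t, λ }

From G ::= G b: G nullable, take FIRST(G) ∪ {b} = { b, t }.
G ::= λ contributes λ.
G ::= t contributes {t}.
Union: FIRST(G) = { b, t, λ }.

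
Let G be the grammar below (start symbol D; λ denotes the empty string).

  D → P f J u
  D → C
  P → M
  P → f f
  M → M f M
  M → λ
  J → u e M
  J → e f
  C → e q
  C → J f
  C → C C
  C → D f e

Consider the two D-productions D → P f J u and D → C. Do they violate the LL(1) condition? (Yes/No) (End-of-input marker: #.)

FIRST(P f J u) = { f } and FIRST(C) = { e, f, u }.
Both contain f, so the two alternatives are not disjoint — LL(1) conflict.

Yes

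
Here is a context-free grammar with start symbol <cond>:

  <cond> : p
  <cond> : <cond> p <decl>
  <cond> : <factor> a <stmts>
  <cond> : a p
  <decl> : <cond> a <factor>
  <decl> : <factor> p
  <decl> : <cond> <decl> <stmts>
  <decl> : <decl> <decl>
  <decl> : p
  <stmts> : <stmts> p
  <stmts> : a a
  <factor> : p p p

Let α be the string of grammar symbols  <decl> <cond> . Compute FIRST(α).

{ a, p }

Add FIRST(<decl>) = { a, p }; <decl> is not nullable, stop.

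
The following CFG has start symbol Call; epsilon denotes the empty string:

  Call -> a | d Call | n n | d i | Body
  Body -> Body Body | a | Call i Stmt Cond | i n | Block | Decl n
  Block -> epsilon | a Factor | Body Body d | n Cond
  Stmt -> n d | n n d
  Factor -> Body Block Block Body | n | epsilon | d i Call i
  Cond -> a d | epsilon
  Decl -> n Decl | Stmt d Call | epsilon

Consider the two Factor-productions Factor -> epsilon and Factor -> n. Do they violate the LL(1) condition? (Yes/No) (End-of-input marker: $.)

FIRST(epsilon) = { epsilon } and FIRST(n) = { n }.
The first alternative is nullable and FOLLOW(Factor) = { $, a, d, i, n } shares n with FIRST of the second — conflict.

Yes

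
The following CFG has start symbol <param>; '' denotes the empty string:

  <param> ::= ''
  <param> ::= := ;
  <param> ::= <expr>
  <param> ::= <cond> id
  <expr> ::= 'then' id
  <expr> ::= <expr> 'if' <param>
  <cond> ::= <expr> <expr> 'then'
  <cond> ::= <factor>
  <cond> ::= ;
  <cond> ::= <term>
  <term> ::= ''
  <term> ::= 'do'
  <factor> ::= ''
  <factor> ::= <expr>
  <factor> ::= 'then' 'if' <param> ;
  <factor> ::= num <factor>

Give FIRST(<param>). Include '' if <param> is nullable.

<param> ::= '' contributes ''.
<param> ::= := ; contributes {:=}.
From <param> ::= <expr>: add FIRST(<expr>) = { 'then' }.
From <param> ::= <cond> id: <cond> nullable, take FIRST(<cond>) ∪ {id} = { 'do', 'then', ;, id, num }.
Union: FIRST(<param>) = { 'do', 'then', :=, ;, id, num, '' }.

{ 'do', 'then', :=, ;, id, num, '' }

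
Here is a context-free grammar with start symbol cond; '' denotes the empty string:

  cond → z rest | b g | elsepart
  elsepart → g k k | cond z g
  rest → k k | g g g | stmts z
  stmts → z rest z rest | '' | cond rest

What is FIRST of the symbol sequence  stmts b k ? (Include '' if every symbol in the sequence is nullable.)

{ b, g, z }

Add FIRST(stmts)\{''} = { b, g, z }; stmts is nullable, continue.
b is a terminal; add {b} and stop.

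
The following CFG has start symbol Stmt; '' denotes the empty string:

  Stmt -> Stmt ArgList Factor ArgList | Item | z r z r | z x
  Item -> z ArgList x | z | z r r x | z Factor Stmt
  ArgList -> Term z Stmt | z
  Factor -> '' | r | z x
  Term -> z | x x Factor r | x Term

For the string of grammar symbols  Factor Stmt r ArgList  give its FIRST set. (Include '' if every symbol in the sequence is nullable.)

{ r, z }

Add FIRST(Factor)\{''} = { r, z }; Factor is nullable, continue.
Add FIRST(Stmt) = { z }; Stmt is not nullable, stop.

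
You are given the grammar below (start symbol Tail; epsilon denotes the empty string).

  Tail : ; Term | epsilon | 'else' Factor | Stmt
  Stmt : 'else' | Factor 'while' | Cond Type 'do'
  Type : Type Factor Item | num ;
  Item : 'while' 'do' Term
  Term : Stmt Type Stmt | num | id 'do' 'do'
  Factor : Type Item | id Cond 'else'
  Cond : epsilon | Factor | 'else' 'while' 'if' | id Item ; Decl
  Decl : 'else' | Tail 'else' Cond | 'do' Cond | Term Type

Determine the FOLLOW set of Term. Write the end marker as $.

In Tail : ; Term: Term is at the end, add FOLLOW(Tail) = { $, 'else' }.
In Item : 'while' 'do' Term: Term is at the end, add FOLLOW(Item) = { $, 'do', 'else', 'while', ;, id, num }.
In Decl : Term Type: add FIRST(Type) = { num }.
Union: FOLLOW(Term) = { $, 'do', 'else', 'while', ;, id, num }.

{ $, 'do', 'else', 'while', ;, id, num }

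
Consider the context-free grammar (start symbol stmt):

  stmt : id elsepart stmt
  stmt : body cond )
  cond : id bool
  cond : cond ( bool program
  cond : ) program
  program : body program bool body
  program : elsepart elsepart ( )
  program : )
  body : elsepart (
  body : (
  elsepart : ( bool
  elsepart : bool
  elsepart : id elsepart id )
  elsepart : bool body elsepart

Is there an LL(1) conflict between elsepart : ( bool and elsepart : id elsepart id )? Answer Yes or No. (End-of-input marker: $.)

FIRST(( bool) = { ( } and FIRST(id elsepart id )) = { id }.
The FIRST sets are disjoint and neither alternative is nullable — no conflict.

No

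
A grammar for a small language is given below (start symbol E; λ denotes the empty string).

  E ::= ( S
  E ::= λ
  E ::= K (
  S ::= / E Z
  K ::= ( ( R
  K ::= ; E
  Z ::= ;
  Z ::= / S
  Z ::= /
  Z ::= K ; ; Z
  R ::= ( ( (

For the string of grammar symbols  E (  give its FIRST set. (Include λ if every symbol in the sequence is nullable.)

{ (, ; }

Add FIRST(E)\{λ} = { (, ; }; E is nullable, continue.
( is a terminal; add {(} and stop.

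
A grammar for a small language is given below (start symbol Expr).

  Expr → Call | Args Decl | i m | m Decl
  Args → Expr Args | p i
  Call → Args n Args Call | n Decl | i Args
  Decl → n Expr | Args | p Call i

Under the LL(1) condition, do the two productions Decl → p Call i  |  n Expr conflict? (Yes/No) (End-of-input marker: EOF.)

FIRST(p Call i) = { p } and FIRST(n Expr) = { n }.
The FIRST sets are disjoint and neither alternative is nullable — no conflict.

No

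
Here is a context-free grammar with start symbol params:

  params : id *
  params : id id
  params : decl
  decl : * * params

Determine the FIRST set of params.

params : id * contributes {id}.
params : id id contributes {id}.
From params : decl: add FIRST(decl) = { * }.
Union: FIRST(params) = { *, id }.

{ *, id }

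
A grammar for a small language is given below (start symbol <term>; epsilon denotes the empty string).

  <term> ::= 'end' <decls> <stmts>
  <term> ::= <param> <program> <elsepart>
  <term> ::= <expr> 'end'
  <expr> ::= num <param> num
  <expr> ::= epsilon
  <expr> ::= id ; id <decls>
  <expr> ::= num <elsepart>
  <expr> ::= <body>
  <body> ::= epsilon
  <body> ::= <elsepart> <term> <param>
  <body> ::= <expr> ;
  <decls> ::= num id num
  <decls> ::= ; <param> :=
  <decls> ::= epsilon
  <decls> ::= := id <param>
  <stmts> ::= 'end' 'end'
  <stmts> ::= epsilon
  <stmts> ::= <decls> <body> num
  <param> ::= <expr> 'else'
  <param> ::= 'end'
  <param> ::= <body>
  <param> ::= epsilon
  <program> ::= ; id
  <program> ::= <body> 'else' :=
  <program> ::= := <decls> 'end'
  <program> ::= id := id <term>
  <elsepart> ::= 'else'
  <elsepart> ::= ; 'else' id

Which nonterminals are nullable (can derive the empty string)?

{ <body>, <decls>, <expr>, <param>, <stmts> }

Directly nullable (have an epsilon-production): <expr>, <body>, <decls>, <stmts>, <param>.
No other nonterminal has a production whose RHS symbols are all nullable.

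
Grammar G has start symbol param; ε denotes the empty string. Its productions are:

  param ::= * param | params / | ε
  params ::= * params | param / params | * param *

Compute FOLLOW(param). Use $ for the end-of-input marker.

{ $, *, / }

param is the start symbol, so $ ∈ FOLLOW(param).
In param ::= * param: param is at the end, add FOLLOW(param) = { $, *, / }.
In params ::= param / params: add FIRST(/ params) = { / }.
In params ::= * param *: add FIRST(*) = { * }.
Union: FOLLOW(param) = { $, *, / }.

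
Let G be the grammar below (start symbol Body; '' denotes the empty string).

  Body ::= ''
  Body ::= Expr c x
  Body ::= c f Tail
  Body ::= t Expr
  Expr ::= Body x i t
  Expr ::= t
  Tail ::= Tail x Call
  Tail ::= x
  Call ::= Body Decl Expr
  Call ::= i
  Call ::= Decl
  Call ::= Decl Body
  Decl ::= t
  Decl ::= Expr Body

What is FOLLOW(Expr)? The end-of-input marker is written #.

In Body ::= Expr c x: add FIRST(c x) = { c }.
In Body ::= t Expr: Expr is at the end, add FOLLOW(Body) = { #, c, t, x }.
In Call ::= Body Decl Expr: Expr is at the end, add FOLLOW(Call) = { #, c, t, x }.
In Decl ::= Expr Body: add FIRST(Body)\{''} = { c, t, x }.
  Since Body is nullable, also add FOLLOW(Decl) = { #, c, t, x }.
Union: FOLLOW(Expr) = { #, c, t, x }.

{ #, c, t, x }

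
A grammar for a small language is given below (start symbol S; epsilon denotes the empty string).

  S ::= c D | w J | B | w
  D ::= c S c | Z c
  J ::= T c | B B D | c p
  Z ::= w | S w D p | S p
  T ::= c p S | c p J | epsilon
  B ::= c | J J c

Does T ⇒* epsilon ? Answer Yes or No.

T has an epsilon-production, so T ⇒ epsilon.

Yes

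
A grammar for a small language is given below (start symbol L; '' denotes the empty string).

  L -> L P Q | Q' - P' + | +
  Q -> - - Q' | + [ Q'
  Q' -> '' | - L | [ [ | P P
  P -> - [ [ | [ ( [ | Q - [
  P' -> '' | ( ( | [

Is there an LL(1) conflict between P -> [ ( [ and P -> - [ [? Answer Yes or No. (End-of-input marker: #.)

No

FIRST([ ( [) = { [ } and FIRST(- [ [) = { - }.
The FIRST sets are disjoint and neither alternative is nullable — no conflict.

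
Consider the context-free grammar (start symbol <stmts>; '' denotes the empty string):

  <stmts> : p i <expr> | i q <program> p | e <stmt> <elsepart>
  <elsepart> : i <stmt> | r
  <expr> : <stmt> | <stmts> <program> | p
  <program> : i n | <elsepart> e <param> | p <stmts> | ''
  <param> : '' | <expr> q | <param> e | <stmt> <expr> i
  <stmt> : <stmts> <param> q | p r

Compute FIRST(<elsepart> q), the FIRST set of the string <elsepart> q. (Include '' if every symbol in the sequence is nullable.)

{ i, r }

Add FIRST(<elsepart>) = { i, r }; <elsepart> is not nullable, stop.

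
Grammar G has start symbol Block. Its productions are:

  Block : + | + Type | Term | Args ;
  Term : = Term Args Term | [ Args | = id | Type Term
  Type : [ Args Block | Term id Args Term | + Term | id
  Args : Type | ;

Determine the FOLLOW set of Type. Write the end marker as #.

In Block : + Type: Type is at the end, add FOLLOW(Block) = { #, +, ;, =, [, id }.
In Term : Type Term: add FIRST(Term) = { +, =, [, id }.
In Args : Type: Type is at the end, add FOLLOW(Args) = { #, +, ;, =, [, id }.
Union: FOLLOW(Type) = { #, +, ;, =, [, id }.

{ #, +, ;, =, [, id }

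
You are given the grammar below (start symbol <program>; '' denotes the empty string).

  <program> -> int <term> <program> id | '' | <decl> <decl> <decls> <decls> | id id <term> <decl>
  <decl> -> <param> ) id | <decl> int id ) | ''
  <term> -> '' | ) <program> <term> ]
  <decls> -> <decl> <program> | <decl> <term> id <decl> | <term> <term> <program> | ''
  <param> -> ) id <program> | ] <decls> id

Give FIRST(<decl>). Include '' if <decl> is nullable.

{ ), ], int, '' }

From <decl> -> <param> ) id: add FIRST(<param>) = { ), ] }.
From <decl> -> <decl> int id ): <decl> nullable, take FIRST(<decl>) ∪ {int} = { ), ], int }.
<decl> -> '' contributes ''.
Union: FIRST(<decl>) = { ), ], int, '' }.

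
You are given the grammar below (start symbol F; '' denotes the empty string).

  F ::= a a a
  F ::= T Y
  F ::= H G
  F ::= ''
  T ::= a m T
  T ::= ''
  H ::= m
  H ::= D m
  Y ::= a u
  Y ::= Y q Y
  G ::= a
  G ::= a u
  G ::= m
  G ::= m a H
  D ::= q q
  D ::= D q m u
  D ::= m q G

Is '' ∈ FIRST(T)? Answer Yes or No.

T has an ''-production, so T ⇒ ''.

Yes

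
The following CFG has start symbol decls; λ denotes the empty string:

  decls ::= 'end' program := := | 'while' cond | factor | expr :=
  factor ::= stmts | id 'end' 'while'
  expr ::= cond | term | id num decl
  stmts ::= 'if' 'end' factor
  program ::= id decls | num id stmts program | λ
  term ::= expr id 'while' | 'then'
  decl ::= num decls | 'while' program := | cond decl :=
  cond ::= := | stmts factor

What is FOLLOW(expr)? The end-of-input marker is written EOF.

{ :=, id }

In decls ::= expr :=: add FIRST(:=) = { := }.
In term ::= expr id 'while': add FIRST(id 'while') = { id }.
Union: FOLLOW(expr) = { :=, id }.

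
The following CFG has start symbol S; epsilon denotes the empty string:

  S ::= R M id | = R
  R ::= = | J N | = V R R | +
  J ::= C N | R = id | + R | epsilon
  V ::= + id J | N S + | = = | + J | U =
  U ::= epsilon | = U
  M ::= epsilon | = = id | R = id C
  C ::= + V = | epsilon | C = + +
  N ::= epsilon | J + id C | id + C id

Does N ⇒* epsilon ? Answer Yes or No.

Yes

N has an epsilon-production, so N ⇒ epsilon.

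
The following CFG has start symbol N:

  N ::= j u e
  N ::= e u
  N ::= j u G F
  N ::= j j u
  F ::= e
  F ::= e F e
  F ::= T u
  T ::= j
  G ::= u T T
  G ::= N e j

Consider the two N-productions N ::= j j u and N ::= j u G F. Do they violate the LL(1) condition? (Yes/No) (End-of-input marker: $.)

Yes

FIRST(j j u) = { j } and FIRST(j u G F) = { j }.
Both contain j, so the two alternatives are not disjoint — LL(1) conflict.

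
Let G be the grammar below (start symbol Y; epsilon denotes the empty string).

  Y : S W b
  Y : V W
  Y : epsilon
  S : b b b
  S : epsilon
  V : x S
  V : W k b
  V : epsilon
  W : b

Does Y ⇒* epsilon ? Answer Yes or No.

Y has an epsilon-production, so Y ⇒ epsilon.

Yes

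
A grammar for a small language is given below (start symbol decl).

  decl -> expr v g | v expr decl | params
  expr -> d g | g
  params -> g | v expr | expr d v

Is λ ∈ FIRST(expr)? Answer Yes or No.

No nonterminal in this grammar is nullable.
No production of expr has an RHS whose symbols are all nullable, so expr is not nullable.

No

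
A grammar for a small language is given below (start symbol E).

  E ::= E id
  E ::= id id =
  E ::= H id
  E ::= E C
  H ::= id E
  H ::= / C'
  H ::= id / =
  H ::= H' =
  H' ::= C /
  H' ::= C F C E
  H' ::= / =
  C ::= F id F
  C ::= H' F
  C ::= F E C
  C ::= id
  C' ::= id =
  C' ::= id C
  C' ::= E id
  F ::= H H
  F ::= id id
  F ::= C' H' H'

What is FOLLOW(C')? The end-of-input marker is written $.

In H ::= / C': C' is at the end, add FOLLOW(H) = { $, /, =, id }.
In F ::= C' H' H': add FIRST(H' H') = { /, id }.
Union: FOLLOW(C') = { $, /, =, id }.

{ $, /, =, id }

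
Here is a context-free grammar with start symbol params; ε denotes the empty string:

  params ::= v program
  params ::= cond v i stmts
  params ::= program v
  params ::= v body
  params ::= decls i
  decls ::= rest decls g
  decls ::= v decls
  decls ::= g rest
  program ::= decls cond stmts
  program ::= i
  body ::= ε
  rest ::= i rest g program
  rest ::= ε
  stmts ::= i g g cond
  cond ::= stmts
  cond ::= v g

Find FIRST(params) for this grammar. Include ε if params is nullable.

{ g, i, v }

params ::= v program contributes {v}.
From params ::= cond v i stmts: add FIRST(cond) = { i, v }.
From params ::= program v: add FIRST(program) = { g, i, v }.
params ::= v body contributes {v}.
From params ::= decls i: add FIRST(decls) = { g, i, v }.
Union: FIRST(params) = { g, i, v }.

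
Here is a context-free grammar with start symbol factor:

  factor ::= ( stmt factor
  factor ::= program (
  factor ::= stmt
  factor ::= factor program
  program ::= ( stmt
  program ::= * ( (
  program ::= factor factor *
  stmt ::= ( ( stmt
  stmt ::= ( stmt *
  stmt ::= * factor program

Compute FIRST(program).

{ (, * }

program ::= ( stmt contributes {(}.
program ::= * ( ( contributes {*}.
From program ::= factor factor *: add FIRST(factor) = { (, * }.
Union: FIRST(program) = { (, * }.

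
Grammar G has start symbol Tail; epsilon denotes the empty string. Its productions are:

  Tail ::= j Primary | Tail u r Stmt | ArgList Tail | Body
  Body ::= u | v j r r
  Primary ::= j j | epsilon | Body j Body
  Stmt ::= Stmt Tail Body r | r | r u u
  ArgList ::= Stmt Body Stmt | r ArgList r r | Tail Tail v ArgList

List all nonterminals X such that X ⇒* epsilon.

{ Primary }

Directly nullable (have an epsilon-production): Primary.
No other nonterminal has a production whose RHS symbols are all nullable.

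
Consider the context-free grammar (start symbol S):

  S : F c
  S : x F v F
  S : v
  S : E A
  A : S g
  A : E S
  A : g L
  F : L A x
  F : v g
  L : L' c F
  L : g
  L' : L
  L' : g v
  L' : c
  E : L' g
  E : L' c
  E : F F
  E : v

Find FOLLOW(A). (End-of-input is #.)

In S : E A: A is at the end, add FOLLOW(S) = { #, g, x }.
In F : L A x: add FIRST(x) = { x }.
Union: FOLLOW(A) = { #, g, x }.

{ #, g, x }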